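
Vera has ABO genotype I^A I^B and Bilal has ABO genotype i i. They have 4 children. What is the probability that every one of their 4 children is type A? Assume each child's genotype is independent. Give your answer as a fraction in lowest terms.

1/16

ABO cross I^A I^B × i i → 1/2 A, 1/2 B.
So P(type A) = 1/2 per child.
All 4 independent: (1/2)^4 = 1/16.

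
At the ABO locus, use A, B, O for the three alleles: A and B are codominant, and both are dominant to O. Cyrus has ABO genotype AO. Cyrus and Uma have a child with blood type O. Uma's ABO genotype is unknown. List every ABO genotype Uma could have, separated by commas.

For each candidate genotype of Uma, check whether crossing it with AO can produce every observed child phenotype.
  AA → possible child types {A} ✗
  AB → possible child types {A, B, AB} ✗
  AO → possible child types {O, A} ✓
  BB → possible child types {B, AB} ✗
  BO → possible child types {O, A, B, AB} ✓
  OO → possible child types {O, A} ✓

AO, BO, OO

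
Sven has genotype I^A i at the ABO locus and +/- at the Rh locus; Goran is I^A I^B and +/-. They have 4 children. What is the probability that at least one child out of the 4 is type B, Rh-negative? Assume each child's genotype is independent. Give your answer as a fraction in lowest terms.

14911/65536

ABO cross I^A i × I^A I^B → 1/2 A, 1/4 B, 1/4 AB.
Rh cross +/- × +/- → 3/4 Rh+, 1/4 Rh-; so P(type B, Rh-negative) = 1/4 × 1/4 = 1/16 per child.
P(none) = (15/16)^4 = 50625/65536; P(at least one) = 1 − 50625/65536 = 14911/65536.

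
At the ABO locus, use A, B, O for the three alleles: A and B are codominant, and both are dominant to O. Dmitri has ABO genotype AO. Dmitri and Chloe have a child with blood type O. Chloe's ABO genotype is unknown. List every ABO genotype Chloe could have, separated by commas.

For each candidate genotype of Chloe, check whether crossing it with AO can produce every observed child phenotype.
  AA → possible child types {A} ✗
  AB → possible child types {A, B, AB} ✗
  AO → possible child types {O, A} ✓
  BB → possible child types {B, AB} ✗
  BO → possible child types {O, A, B, AB} ✓
  OO → possible child types {O, A} ✓

AO, BO, OO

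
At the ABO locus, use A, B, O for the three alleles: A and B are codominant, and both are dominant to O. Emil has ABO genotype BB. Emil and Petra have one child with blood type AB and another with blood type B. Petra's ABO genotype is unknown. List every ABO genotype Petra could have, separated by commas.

AB, AO

For each candidate genotype of Petra, check whether crossing it with BB can produce every observed child phenotype.
  AA → possible child types {AB} ✗
  AB → possible child types {B, AB} ✓
  AO → possible child types {B, AB} ✓
  BB → possible child types {B} ✗
  BO → possible child types {B} ✗
  OO → possible child types {B} ✗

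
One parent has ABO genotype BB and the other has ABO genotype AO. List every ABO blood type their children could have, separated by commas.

Gametes from BB × AO give offspring ABO genotypes AB, BO, i.e. phenotypes B, AB.

B, AB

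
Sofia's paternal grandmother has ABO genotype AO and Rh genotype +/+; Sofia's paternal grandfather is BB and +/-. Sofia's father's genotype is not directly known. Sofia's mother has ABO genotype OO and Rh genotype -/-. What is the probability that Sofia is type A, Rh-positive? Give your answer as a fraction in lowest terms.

3/16

Sofia's father's ABO genotype from AO × BB: 1/2 AB, 1/2 BO.
Crossing each possibility with the mother OO and summing P(type A): 1/2·1/2 + 1/2·0 = 1/4.
Similarly for Rh via the father's Rh distribution: P(Rh+) = 3/4.
Independent loci: 1/4 × 3/4 = 3/16.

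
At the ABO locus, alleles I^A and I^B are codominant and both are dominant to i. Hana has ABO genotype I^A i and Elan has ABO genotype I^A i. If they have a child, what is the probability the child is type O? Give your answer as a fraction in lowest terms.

1/4

ABO cross I^A i × I^A i → offspring phenotypes: 1/4 O, 3/4 A.
So P(type O) = 1/4.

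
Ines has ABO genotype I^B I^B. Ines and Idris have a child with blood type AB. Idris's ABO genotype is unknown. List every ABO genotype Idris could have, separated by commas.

For each candidate genotype of Idris, check whether crossing it with I^B I^B can produce every observed child phenotype.
  I^A I^A → possible child types {AB} ✓
  I^A I^B → possible child types {B, AB} ✓
  I^A i → possible child types {B, AB} ✓
  I^B I^B → possible child types {B} ✗
  I^B i → possible child types {B} ✗
  i i → possible child types {B} ✗

I^A I^A, I^A I^B, I^A i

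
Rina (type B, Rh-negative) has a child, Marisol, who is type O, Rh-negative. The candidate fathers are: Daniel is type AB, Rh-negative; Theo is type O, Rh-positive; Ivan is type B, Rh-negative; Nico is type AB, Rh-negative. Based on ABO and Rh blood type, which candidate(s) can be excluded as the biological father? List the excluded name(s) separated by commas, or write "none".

Daniel, Nico

A candidate is excluded only if no genotype consistent with his phenotype could produce a type O, Rh-negative child with a type B, Rh-negative mother.
Daniel (type AB, Rh-): no genotype consistent with that phenotype can produce a type-O Rh- child with a type-B mother.
Nico (type AB, Rh-): no genotype consistent with that phenotype can produce a type-O Rh- child with a type-B mother.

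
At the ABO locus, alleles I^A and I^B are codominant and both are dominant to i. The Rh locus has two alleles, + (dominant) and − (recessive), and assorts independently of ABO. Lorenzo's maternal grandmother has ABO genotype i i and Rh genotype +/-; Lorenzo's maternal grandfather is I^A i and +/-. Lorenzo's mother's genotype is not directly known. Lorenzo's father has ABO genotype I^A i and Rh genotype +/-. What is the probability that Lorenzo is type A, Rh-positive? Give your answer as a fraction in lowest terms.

Lorenzo's mother's ABO genotype from i i × I^A i: 1/2 I^A i, 1/2 i i.
Crossing each possibility with the father I^A i and summing P(type A): 1/2·3/4 + 1/2·1/2 = 5/8.
Similarly for Rh via the mother's Rh distribution: P(Rh+) = 3/4.
Independent loci: 5/8 × 3/4 = 15/32.

15/32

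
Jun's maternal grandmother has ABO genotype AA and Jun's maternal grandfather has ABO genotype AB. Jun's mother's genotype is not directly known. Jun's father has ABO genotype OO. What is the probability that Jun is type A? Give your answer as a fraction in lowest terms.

Jun's mother's ABO genotype from AA × AB: 1/2 AA, 1/2 AB.
Crossing each possibility with the father OO and summing P(type A): 1/2·1 + 1/2·1/2 = 3/4.

3/4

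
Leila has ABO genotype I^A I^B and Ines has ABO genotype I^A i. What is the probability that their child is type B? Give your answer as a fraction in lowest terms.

1/4

ABO cross I^A I^B × I^A i → offspring phenotypes: 1/2 A, 1/4 B, 1/4 AB.
So P(type B) = 1/4.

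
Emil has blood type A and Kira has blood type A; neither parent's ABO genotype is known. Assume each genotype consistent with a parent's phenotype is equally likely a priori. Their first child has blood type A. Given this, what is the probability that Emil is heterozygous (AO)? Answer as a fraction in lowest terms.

Possible genotypes: Emil ∈ {AA, AO}; Kira ∈ {AA, AO}.
Weight each parental genotype pair by prior × P(type-A child):
  AA × AA: posterior weight 4/15.
  AA × AO: posterior weight 4/15.
  AO × AA: posterior weight 4/15.
  AO × AO: posterior weight 1/5.
Sum the posterior weight over pairs where Emil is AO: 7/15.

7/15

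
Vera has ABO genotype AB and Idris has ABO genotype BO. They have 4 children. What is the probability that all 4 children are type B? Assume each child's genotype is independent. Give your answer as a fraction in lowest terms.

1/16

ABO cross AB × BO → 1/4 A, 1/2 B, 1/4 AB.
So P(type B) = 1/2 per child.
All 4 independent: (1/2)^4 = 1/16.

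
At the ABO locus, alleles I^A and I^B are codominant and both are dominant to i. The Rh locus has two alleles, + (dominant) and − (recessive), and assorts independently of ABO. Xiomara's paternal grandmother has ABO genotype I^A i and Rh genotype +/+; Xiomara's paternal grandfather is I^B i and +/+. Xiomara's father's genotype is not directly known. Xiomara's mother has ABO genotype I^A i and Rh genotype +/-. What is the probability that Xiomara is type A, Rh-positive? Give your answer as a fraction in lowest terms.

Xiomara's father's ABO genotype from I^A i × I^B i: 1/4 I^A I^B, 1/4 I^A i, 1/4 I^B i, 1/4 i i.
Crossing each possibility with the mother I^A i and summing P(type A): 1/4·1/2 + 1/4·3/4 + 1/4·1/4 + 1/4·1/2 = 1/2.
Similarly for Rh via the father's Rh distribution: P(Rh+) = 1.
Independent loci: 1/2 × 1 = 1/2.

1/2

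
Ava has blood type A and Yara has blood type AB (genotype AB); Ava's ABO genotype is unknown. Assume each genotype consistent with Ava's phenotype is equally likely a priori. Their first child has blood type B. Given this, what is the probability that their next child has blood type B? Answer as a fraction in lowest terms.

Possible genotypes: Ava ∈ {AA, AO}; Yara ∈ {AB}.
Weight each parental genotype pair by prior × P(type-B child):
  AO × AB: posterior weight 1; P(next child type B) = 1/4.
Weighted sum = 1/4.

1/4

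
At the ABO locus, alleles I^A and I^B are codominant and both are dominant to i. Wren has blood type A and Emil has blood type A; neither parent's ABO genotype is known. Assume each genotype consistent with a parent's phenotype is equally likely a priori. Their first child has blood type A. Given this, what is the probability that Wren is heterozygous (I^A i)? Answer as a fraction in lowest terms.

7/15

Possible genotypes: Wren ∈ {I^A I^A, I^A i}; Emil ∈ {I^A I^A, I^A i}.
Weight each parental genotype pair by prior × P(type-A child):
  I^A I^A × I^A I^A: posterior weight 4/15.
  I^A I^A × I^A i: posterior weight 4/15.
  I^A i × I^A I^A: posterior weight 4/15.
  I^A i × I^A i: posterior weight 1/5.
Sum the posterior weight over pairs where Wren is I^A i: 7/15.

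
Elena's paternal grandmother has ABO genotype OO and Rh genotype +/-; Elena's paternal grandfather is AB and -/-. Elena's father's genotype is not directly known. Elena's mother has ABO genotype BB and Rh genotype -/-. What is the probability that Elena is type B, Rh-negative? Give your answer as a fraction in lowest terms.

9/16

Elena's father's ABO genotype from OO × AB: 1/2 AO, 1/2 BO.
Crossing each possibility with the mother BB and summing P(type B): 1/2·1/2 + 1/2·1 = 3/4.
Similarly for Rh via the father's Rh distribution: P(Rh-) = 3/4.
Independent loci: 3/4 × 3/4 = 9/16.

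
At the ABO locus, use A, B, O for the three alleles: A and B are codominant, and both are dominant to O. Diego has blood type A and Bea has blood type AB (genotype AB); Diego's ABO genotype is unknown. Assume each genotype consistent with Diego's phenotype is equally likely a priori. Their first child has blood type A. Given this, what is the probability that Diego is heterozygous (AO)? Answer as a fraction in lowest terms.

Possible genotypes: Diego ∈ {AA, AO}; Bea ∈ {AB}.
Weight each parental genotype pair by prior × P(type-A child):
  AA × AB: posterior weight 1/2.
  AO × AB: posterior weight 1/2.
Sum the posterior weight over pairs where Diego is AO: 1/2.

1/2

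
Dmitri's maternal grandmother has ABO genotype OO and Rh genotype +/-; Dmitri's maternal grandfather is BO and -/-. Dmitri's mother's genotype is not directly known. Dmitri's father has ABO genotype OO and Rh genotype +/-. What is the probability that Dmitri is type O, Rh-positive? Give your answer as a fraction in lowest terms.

15/32

Dmitri's mother's ABO genotype from OO × BO: 1/2 BO, 1/2 OO.
Crossing each possibility with the father OO and summing P(type O): 1/2·1/2 + 1/2·1 = 3/4.
Similarly for Rh via the mother's Rh distribution: P(Rh+) = 5/8.
Independent loci: 3/4 × 5/8 = 15/32.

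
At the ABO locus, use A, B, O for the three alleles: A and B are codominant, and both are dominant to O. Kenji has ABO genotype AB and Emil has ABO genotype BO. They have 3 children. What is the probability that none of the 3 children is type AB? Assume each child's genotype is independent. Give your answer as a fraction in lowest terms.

27/64

ABO cross AB × BO → 1/4 A, 1/2 B, 1/4 AB.
So P(type AB) = 1/4 per child.
P(not type AB) = 3/4 for one child; (3/4)^3 = 27/64.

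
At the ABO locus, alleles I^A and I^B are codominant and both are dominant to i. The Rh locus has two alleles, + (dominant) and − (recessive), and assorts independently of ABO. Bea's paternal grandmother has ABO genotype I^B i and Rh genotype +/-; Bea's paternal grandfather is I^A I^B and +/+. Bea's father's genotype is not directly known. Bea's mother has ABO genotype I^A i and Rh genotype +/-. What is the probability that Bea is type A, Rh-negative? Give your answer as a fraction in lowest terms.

3/64

Bea's father's ABO genotype from I^B i × I^A I^B: 1/4 I^A I^B, 1/4 I^A i, 1/4 I^B I^B, 1/4 I^B i.
Crossing each possibility with the mother I^A i and summing P(type A): 1/4·1/2 + 1/4·3/4 + 1/4·0 + 1/4·1/4 = 3/8.
Similarly for Rh via the father's Rh distribution: P(Rh-) = 1/8.
Independent loci: 3/8 × 1/8 = 3/64.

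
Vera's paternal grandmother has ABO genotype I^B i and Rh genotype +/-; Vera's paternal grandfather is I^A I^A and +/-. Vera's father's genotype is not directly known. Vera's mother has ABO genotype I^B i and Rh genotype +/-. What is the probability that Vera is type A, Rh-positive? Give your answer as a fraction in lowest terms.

Vera's father's ABO genotype from I^B i × I^A I^A: 1/2 I^A I^B, 1/2 I^A i.
Crossing each possibility with the mother I^B i and summing P(type A): 1/2·1/4 + 1/2·1/4 = 1/4.
Similarly for Rh via the father's Rh distribution: P(Rh+) = 3/4.
Independent loci: 1/4 × 3/4 = 3/16.

3/16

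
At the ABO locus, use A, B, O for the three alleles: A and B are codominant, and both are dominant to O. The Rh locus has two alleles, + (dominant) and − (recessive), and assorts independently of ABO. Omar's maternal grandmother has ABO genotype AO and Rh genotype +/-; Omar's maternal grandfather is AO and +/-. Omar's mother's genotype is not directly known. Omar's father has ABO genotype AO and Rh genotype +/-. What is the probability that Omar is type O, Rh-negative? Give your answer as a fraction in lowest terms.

1/16

Omar's mother's ABO genotype from AO × AO: 1/4 AA, 1/2 AO, 1/4 OO.
Crossing each possibility with the father AO and summing P(type O): 1/4·0 + 1/2·1/4 + 1/4·1/2 = 1/4.
Similarly for Rh via the mother's Rh distribution: P(Rh-) = 1/4.
Independent loci: 1/4 × 1/4 = 1/16.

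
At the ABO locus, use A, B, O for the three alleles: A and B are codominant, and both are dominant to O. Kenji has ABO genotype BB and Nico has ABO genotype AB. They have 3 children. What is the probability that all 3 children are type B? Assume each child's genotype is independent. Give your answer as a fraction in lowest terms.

1/8

ABO cross BB × AB → 1/2 B, 1/2 AB.
So P(type B) = 1/2 per child.
All 3 independent: (1/2)^3 = 1/8.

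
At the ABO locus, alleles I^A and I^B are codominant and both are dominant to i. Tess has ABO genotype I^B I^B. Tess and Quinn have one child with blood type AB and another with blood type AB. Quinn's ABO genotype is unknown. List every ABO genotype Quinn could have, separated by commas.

For each candidate genotype of Quinn, check whether crossing it with I^B I^B can produce every observed child phenotype.
  I^A I^A → possible child types {AB} ✓
  I^A I^B → possible child types {B, AB} ✓
  I^A i → possible child types {B, AB} ✓
  I^B I^B → possible child types {B} ✗
  I^B i → possible child types {B} ✗
  i i → possible child types {B} ✗

I^A I^A, I^A I^B, I^A i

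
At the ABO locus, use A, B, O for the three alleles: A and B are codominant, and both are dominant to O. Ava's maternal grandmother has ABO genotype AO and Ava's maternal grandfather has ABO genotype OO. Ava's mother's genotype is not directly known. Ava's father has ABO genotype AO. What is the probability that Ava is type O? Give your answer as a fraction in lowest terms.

Ava's mother's ABO genotype from AO × OO: 1/2 AO, 1/2 OO.
Crossing each possibility with the father AO and summing P(type O): 1/2·1/4 + 1/2·1/2 = 3/8.

3/8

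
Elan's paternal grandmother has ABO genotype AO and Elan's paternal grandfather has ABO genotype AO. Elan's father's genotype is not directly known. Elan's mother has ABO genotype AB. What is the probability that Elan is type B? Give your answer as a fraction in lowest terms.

1/4

Elan's father's ABO genotype from AO × AO: 1/4 AA, 1/2 AO, 1/4 OO.
Crossing each possibility with the mother AB and summing P(type B): 1/4·0 + 1/2·1/4 + 1/4·1/2 = 1/4.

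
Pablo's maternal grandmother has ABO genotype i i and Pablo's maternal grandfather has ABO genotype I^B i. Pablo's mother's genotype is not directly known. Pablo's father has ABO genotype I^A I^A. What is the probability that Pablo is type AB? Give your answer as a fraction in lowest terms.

1/4

Pablo's mother's ABO genotype from i i × I^B i: 1/2 I^B i, 1/2 i i.
Crossing each possibility with the father I^A I^A and summing P(type AB): 1/2·1/2 + 1/2·0 = 1/4.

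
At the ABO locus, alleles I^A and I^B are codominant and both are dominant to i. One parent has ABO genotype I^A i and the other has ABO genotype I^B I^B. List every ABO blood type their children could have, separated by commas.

Gametes from I^A i × I^B I^B give offspring ABO genotypes I^A I^B, I^B i, i.e. phenotypes B, AB.

B, AB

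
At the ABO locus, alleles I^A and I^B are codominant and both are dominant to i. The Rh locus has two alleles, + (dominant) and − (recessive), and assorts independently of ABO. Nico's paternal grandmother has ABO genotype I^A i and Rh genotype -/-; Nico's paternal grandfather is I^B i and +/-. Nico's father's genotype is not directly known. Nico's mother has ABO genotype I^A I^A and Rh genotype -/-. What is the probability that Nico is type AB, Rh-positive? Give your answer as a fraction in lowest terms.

Nico's father's ABO genotype from I^A i × I^B i: 1/4 I^A I^B, 1/4 I^A i, 1/4 I^B i, 1/4 i i.
Crossing each possibility with the mother I^A I^A and summing P(type AB): 1/4·1/2 + 1/4·0 + 1/4·1/2 + 1/4·0 = 1/4.
Similarly for Rh via the father's Rh distribution: P(Rh+) = 1/4.
Independent loci: 1/4 × 1/4 = 1/16.

1/16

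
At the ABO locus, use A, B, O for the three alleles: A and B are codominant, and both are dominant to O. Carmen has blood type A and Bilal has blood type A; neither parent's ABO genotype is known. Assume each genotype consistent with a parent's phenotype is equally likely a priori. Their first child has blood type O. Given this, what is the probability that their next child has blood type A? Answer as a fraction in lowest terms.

Possible genotypes: Carmen ∈ {AA, AO}; Bilal ∈ {AA, AO}.
Weight each parental genotype pair by prior × P(type-O child):
  AO × AO: posterior weight 1; P(next child type A) = 3/4.
Weighted sum = 3/4.

3/4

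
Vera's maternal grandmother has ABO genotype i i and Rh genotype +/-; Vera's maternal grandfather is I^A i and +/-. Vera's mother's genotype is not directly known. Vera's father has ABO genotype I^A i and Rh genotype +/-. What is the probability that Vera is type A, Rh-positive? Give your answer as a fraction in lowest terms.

Vera's mother's ABO genotype from i i × I^A i: 1/2 I^A i, 1/2 i i.
Crossing each possibility with the father I^A i and summing P(type A): 1/2·3/4 + 1/2·1/2 = 5/8.
Similarly for Rh via the mother's Rh distribution: P(Rh+) = 3/4.
Independent loci: 5/8 × 3/4 = 15/32.

15/32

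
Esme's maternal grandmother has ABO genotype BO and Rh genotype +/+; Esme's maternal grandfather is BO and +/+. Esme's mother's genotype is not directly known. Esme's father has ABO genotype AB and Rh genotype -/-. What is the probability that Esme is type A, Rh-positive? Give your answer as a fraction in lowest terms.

Esme's mother's ABO genotype from BO × BO: 1/4 BB, 1/2 BO, 1/4 OO.
Crossing each possibility with the father AB and summing P(type A): 1/4·0 + 1/2·1/4 + 1/4·1/2 = 1/4.
Similarly for Rh via the mother's Rh distribution: P(Rh+) = 1.
Independent loci: 1/4 × 1 = 1/4.

1/4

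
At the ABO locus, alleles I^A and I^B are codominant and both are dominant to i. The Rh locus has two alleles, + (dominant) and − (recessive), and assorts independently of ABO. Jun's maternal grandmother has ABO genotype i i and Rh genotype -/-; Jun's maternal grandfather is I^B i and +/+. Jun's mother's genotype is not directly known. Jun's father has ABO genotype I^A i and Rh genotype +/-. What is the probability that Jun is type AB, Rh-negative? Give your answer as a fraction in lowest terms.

Jun's mother's ABO genotype from i i × I^B i: 1/2 I^B i, 1/2 i i.
Crossing each possibility with the father I^A i and summing P(type AB): 1/2·1/4 + 1/2·0 = 1/8.
Similarly for Rh via the mother's Rh distribution: P(Rh-) = 1/4.
Independent loci: 1/8 × 1/4 = 1/32.

1/32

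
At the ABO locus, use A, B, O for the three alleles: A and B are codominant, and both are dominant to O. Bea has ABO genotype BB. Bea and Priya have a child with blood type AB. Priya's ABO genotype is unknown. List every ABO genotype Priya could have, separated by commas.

AA, AB, AO

For each candidate genotype of Priya, check whether crossing it with BB can produce every observed child phenotype.
  AA → possible child types {AB} ✓
  AB → possible child types {B, AB} ✓
  AO → possible child types {B, AB} ✓
  BB → possible child types {B} ✗
  BO → possible child types {B} ✗
  OO → possible child types {B} ✗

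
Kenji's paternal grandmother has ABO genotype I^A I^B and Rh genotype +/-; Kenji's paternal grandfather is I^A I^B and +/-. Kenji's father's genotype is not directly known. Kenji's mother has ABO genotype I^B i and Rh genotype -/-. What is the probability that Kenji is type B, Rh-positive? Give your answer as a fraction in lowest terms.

Kenji's father's ABO genotype from I^A I^B × I^A I^B: 1/4 I^A I^A, 1/2 I^A I^B, 1/4 I^B I^B.
Crossing each possibility with the mother I^B i and summing P(type B): 1/4·0 + 1/2·1/2 + 1/4·1 = 1/2.
Similarly for Rh via the father's Rh distribution: P(Rh+) = 1/2.
Independent loci: 1/2 × 1/2 = 1/4.

1/4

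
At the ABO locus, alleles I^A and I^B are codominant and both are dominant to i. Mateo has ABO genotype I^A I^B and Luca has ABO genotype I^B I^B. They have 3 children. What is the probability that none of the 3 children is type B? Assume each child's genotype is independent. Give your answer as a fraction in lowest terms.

1/8

ABO cross I^A I^B × I^B I^B → 1/2 B, 1/2 AB.
So P(type B) = 1/2 per child.
P(not type B) = 1/2 for one child; (1/2)^3 = 1/8.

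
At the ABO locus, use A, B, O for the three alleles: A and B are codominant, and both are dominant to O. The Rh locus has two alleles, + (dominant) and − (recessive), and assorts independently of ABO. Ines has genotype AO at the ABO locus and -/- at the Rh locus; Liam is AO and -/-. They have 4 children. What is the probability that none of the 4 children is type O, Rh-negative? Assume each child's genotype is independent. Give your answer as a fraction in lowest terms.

81/256

ABO cross AO × AO → 1/4 O, 3/4 A.
Rh cross -/- × -/- → 1 Rh-; so P(type O, Rh-negative) = 1/4 × 1 = 1/4 per child.
P(not type O, Rh-negative) = 3/4 for one child; (3/4)^4 = 81/256.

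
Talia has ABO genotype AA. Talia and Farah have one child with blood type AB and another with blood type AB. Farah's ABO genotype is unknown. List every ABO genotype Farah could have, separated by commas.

AB, BB, BO

For each candidate genotype of Farah, check whether crossing it with AA can produce every observed child phenotype.
  AA → possible child types {A} ✗
  AB → possible child types {A, AB} ✓
  AO → possible child types {A} ✗
  BB → possible child types {AB} ✓
  BO → possible child types {A, AB} ✓
  OO → possible child types {A} ✗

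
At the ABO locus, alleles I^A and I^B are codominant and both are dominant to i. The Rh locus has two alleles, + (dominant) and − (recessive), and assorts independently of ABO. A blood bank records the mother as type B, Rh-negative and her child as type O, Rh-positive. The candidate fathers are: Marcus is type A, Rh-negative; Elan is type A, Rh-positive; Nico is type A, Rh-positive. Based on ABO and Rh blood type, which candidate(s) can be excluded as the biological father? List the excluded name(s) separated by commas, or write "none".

Marcus

A candidate is excluded only if no genotype consistent with his phenotype could produce a type O, Rh-positive child with a type B, Rh-negative mother.
Marcus (type A, Rh-): no genotype consistent with that phenotype can produce a type-O Rh+ child with a type-B mother.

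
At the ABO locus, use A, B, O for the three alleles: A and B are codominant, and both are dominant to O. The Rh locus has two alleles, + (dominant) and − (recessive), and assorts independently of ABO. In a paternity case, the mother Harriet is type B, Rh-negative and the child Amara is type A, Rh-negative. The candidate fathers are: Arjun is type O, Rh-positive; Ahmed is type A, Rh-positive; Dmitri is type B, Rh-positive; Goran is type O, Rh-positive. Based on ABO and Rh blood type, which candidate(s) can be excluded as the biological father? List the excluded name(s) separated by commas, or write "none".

Arjun, Dmitri, Goran

A candidate is excluded only if no genotype consistent with his phenotype could produce a type A, Rh-negative child with a type B, Rh-negative mother.
Arjun (type O, Rh+): no genotype consistent with that phenotype can produce a type-A Rh- child with a type-B mother.
Dmitri (type B, Rh+): no genotype consistent with that phenotype can produce a type-A Rh- child with a type-B mother.
Goran (type O, Rh+): no genotype consistent with that phenotype can produce a type-A Rh- child with a type-B mother.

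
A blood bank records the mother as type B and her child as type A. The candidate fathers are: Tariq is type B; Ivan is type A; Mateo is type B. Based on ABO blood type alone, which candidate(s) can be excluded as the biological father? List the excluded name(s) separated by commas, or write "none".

A candidate is excluded only if no genotype consistent with his phenotype could produce a type A child with a type B mother.
Tariq (type B): no genotype consistent with that phenotype can produce a type-A child with a type-B mother.
Mateo (type B): no genotype consistent with that phenotype can produce a type-A child with a type-B mother.

Tariq, Mateo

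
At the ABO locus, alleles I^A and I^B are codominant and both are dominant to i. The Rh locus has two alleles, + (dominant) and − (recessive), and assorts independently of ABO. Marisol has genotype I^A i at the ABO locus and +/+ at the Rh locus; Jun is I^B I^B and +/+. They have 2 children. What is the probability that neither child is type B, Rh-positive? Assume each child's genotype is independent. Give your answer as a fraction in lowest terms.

1/4

ABO cross I^A i × I^B I^B → 1/2 B, 1/2 AB.
Rh cross +/+ × +/+ → 1 Rh+; so P(type B, Rh-positive) = 1/2 × 1 = 1/2 per child.
P(not type B, Rh-positive) = 1/2 for one child; (1/2)^2 = 1/4.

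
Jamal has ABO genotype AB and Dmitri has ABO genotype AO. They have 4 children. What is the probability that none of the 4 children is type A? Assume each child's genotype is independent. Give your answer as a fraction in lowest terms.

ABO cross AB × AO → 1/2 A, 1/4 B, 1/4 AB.
So P(type A) = 1/2 per child.
P(not type A) = 1/2 for one child; (1/2)^4 = 1/16.

1/16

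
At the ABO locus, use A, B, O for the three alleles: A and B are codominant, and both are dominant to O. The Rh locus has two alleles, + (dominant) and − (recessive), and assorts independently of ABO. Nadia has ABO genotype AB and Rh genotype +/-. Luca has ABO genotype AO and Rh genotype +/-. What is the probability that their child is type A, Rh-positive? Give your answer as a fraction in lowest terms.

ABO cross AB × AO → offspring phenotypes: 1/2 A, 1/4 B, 1/4 AB.
Rh cross +/- × +/- → 3/4 Rh+, 1/4 Rh-.
Independent loci: P(type A, Rh-positive) = 1/2 × 3/4 = 3/8.

3/8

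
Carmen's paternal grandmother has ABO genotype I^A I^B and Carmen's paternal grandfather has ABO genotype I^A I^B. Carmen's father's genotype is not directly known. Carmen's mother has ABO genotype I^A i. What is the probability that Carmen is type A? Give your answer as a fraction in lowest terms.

1/2

Carmen's father's ABO genotype from I^A I^B × I^A I^B: 1/4 I^A I^A, 1/2 I^A I^B, 1/4 I^B I^B.
Crossing each possibility with the mother I^A i and summing P(type A): 1/4·1 + 1/2·1/2 + 1/4·0 = 1/2.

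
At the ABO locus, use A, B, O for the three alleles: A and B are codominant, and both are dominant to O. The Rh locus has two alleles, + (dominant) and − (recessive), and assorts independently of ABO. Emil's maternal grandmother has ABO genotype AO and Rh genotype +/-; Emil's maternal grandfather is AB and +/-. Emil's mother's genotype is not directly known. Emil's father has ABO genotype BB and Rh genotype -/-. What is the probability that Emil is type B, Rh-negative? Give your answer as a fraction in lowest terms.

Emil's mother's ABO genotype from AO × AB: 1/4 AA, 1/4 AB, 1/4 AO, 1/4 BO.
Crossing each possibility with the father BB and summing P(type B): 1/4·0 + 1/4·1/2 + 1/4·1/2 + 1/4·1 = 1/2.
Similarly for Rh via the mother's Rh distribution: P(Rh-) = 1/2.
Independent loci: 1/2 × 1/2 = 1/4.

1/4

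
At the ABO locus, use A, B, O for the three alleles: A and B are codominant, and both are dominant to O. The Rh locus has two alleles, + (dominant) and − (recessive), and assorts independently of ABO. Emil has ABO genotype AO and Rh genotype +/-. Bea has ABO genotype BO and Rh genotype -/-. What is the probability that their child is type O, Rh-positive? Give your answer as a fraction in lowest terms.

1/8

ABO cross AO × BO → offspring phenotypes: 1/4 O, 1/4 A, 1/4 B, 1/4 AB.
Rh cross +/- × -/- → 1/2 Rh+, 1/2 Rh-.
Independent loci: P(type O, Rh-positive) = 1/4 × 1/2 = 1/8.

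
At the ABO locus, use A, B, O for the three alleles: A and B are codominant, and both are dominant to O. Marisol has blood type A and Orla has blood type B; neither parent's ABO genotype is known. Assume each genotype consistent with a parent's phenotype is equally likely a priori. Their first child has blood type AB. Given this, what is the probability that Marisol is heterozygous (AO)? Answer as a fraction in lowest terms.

1/3

Possible genotypes: Marisol ∈ {AA, AO}; Orla ∈ {BB, BO}.
Weight each parental genotype pair by prior × P(type-AB child):
  AA × BB: posterior weight 4/9.
  AA × BO: posterior weight 2/9.
  AO × BB: posterior weight 2/9.
  AO × BO: posterior weight 1/9.
Sum the posterior weight over pairs where Marisol is AO: 1/3.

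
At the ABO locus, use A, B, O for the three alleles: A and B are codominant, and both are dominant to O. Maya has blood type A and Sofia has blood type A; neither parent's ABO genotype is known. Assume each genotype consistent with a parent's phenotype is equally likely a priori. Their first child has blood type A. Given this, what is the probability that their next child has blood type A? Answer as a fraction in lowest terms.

19/20

Possible genotypes: Maya ∈ {AA, AO}; Sofia ∈ {AA, AO}.
Weight each parental genotype pair by prior × P(type-A child):
  AA × AA: posterior weight 4/15; P(next child type A) = 1.
  AA × AO: posterior weight 4/15; P(next child type A) = 1.
  AO × AA: posterior weight 4/15; P(next child type A) = 1.
  AO × AO: posterior weight 1/5; P(next child type A) = 3/4.
Weighted sum = 19/20.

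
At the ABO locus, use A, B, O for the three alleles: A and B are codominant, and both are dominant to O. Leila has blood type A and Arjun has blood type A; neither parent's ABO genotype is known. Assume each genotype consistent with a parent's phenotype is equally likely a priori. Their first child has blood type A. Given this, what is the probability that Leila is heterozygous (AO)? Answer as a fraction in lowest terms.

Possible genotypes: Leila ∈ {AA, AO}; Arjun ∈ {AA, AO}.
Weight each parental genotype pair by prior × P(type-A child):
  AA × AA: posterior weight 4/15.
  AA × AO: posterior weight 4/15.
  AO × AA: posterior weight 4/15.
  AO × AO: posterior weight 1/5.
Sum the posterior weight over pairs where Leila is AO: 7/15.

7/15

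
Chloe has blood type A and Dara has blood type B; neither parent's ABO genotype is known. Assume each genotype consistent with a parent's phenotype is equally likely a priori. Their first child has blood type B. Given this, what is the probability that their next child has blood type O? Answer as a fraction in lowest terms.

1/12

Possible genotypes: Chloe ∈ {AA, AO}; Dara ∈ {BB, BO}.
Weight each parental genotype pair by prior × P(type-B child):
  AO × BB: posterior weight 2/3; P(next child type O) = 0.
  AO × BO: posterior weight 1/3; P(next child type O) = 1/4.
Weighted sum = 1/12.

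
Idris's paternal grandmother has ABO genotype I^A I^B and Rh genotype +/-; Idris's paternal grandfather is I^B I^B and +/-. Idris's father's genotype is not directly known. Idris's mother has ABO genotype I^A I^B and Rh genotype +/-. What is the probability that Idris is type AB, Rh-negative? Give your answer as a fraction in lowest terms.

1/8

Idris's father's ABO genotype from I^A I^B × I^B I^B: 1/2 I^A I^B, 1/2 I^B I^B.
Crossing each possibility with the mother I^A I^B and summing P(type AB): 1/2·1/2 + 1/2·1/2 = 1/2.
Similarly for Rh via the father's Rh distribution: P(Rh-) = 1/4.
Independent loci: 1/2 × 1/4 = 1/8.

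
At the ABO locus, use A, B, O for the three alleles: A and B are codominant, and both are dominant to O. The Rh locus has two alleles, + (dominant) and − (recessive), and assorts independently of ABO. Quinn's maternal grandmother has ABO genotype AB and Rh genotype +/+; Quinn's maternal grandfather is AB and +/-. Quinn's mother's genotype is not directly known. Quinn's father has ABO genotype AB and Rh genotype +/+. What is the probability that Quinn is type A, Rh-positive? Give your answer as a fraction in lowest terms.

1/4

Quinn's mother's ABO genotype from AB × AB: 1/4 AA, 1/2 AB, 1/4 BB.
Crossing each possibility with the father AB and summing P(type A): 1/4·1/2 + 1/2·1/4 + 1/4·0 = 1/4.
Similarly for Rh via the mother's Rh distribution: P(Rh+) = 1.
Independent loci: 1/4 × 1 = 1/4.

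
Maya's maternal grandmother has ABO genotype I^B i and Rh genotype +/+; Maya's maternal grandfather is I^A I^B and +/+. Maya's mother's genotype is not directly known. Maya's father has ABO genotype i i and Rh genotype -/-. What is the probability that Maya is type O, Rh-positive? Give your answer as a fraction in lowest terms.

Maya's mother's ABO genotype from I^B i × I^A I^B: 1/4 I^A I^B, 1/4 I^A i, 1/4 I^B I^B, 1/4 I^B i.
Crossing each possibility with the father i i and summing P(type O): 1/4·0 + 1/4·1/2 + 1/4·0 + 1/4·1/2 = 1/4.
Similarly for Rh via the mother's Rh distribution: P(Rh+) = 1.
Independent loci: 1/4 × 1 = 1/4.

1/4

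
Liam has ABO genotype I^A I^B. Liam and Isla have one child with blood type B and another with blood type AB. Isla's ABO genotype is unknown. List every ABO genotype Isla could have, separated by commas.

For each candidate genotype of Isla, check whether crossing it with I^A I^B can produce every observed child phenotype.
  I^A I^A → possible child types {A, AB} ✗
  I^A I^B → possible child types {A, B, AB} ✓
  I^A i → possible child types {A, B, AB} ✓
  I^B I^B → possible child types {B, AB} ✓
  I^B i → possible child types {A, B, AB} ✓
  i i → possible child types {A, B} ✗

I^A I^B, I^A i, I^B I^B, I^B i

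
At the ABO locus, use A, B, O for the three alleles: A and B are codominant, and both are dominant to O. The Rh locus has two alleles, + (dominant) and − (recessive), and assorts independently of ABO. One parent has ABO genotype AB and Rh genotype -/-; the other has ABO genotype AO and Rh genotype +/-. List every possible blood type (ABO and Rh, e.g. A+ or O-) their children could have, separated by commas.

A+, A-, B+, B-, AB+, AB-

Gametes from AB × AO give offspring ABO genotypes AA, AB, AO, BO, i.e. phenotypes A, B, AB.
Rh cross -/- × +/- → phenotypes Rh+, Rh-.
Combining independently: A+, A-, B+, B-, AB+, AB-.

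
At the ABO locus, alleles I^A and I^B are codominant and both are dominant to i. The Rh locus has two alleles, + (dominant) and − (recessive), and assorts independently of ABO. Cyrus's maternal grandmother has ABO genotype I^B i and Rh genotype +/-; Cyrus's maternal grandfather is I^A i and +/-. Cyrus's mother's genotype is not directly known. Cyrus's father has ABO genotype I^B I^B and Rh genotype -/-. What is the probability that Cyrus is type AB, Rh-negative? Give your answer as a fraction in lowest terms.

Cyrus's mother's ABO genotype from I^B i × I^A i: 1/4 I^A I^B, 1/4 I^A i, 1/4 I^B i, 1/4 i i.
Crossing each possibility with the father I^B I^B and summing P(type AB): 1/4·1/2 + 1/4·1/2 + 1/4·0 + 1/4·0 = 1/4.
Similarly for Rh via the mother's Rh distribution: P(Rh-) = 1/2.
Independent loci: 1/4 × 1/2 = 1/8.

1/8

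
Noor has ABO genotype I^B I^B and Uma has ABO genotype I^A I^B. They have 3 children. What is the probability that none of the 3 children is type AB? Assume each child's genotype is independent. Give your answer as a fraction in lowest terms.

ABO cross I^B I^B × I^A I^B → 1/2 B, 1/2 AB.
So P(type AB) = 1/2 per child.
P(not type AB) = 1/2 for one child; (1/2)^3 = 1/8.

1/8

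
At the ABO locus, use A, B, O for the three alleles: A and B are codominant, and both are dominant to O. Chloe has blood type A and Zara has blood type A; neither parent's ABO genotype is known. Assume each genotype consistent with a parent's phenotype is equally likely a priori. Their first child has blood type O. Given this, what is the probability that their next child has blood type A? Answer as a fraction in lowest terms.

Possible genotypes: Chloe ∈ {AA, AO}; Zara ∈ {AA, AO}.
Weight each parental genotype pair by prior × P(type-O child):
  AO × AO: posterior weight 1; P(next child type A) = 3/4.
Weighted sum = 3/4.

3/4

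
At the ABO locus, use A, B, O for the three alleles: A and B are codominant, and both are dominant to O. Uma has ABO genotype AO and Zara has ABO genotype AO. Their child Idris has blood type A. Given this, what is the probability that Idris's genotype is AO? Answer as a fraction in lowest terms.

2/3

Cross AO × AO → 1/4 AA, 1/2 AO, 1/4 OO.
Type-A genotypes among offspring: AA (1/4), AO (1/2); total 3/4.
P(AO | type A) = (1/2) / (3/4) = 2/3.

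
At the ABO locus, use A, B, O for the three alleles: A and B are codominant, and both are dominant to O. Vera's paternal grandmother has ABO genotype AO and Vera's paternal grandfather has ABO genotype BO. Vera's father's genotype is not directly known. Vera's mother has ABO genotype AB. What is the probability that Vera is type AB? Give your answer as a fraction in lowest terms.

1/4

Vera's father's ABO genotype from AO × BO: 1/4 AB, 1/4 AO, 1/4 BO, 1/4 OO.
Crossing each possibility with the mother AB and summing P(type AB): 1/4·1/2 + 1/4·1/4 + 1/4·1/4 + 1/4·0 = 1/4.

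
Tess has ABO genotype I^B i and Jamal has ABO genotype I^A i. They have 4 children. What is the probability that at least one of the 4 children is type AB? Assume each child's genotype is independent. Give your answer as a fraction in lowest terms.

175/256

ABO cross I^B i × I^A i → 1/4 O, 1/4 A, 1/4 B, 1/4 AB.
So P(type AB) = 1/4 per child.
P(none) = (3/4)^4 = 81/256; P(at least one) = 1 − 81/256 = 175/256.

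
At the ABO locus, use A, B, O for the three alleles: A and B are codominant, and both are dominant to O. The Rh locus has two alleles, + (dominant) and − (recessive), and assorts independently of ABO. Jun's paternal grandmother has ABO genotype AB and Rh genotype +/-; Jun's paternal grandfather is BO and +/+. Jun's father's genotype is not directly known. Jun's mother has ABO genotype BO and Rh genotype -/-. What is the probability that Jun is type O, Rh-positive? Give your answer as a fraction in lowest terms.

3/32

Jun's father's ABO genotype from AB × BO: 1/4 AB, 1/4 AO, 1/4 BB, 1/4 BO.
Crossing each possibility with the mother BO and summing P(type O): 1/4·0 + 1/4·1/4 + 1/4·0 + 1/4·1/4 = 1/8.
Similarly for Rh via the father's Rh distribution: P(Rh+) = 3/4.
Independent loci: 1/8 × 3/4 = 3/32.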